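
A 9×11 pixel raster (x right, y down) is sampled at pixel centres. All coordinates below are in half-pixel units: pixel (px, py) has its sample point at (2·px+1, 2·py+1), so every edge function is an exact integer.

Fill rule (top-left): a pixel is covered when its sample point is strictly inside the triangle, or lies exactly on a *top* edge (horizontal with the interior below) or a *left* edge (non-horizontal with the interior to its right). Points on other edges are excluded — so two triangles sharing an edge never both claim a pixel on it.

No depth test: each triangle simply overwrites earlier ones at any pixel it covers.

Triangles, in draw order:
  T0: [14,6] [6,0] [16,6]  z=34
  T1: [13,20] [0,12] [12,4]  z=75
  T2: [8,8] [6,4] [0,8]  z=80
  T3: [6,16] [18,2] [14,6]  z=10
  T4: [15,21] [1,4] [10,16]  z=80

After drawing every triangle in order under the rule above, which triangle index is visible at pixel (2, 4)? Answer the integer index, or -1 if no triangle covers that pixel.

T0:
  2·area = 12
  edge (14, 6)→(6, 0): d=(-8,-6) top-left  bias=+0
  edge (6, 0)→(16, 6): d=(10,6) right/bottom  bias=-1
  edge (16, 6)→(14, 6): d=(-2,0) right/bottom  bias=-1
    (5,1)@(11, 3): e=[6,0,6] → ·  [on edge]
    (6,2)@(13, 5): e=[2,8,2] → #
    (7,2)@(15, 5): e=[14,-4,2] → ·
    (6,3)@(13, 7): e=[-14,28,-2] → ·
  covered (1 px):
    · · · · · · · · ·
    · · · · · · · · ·
    · · · · · · # · ·
    · · · · · · · · ·
    · · · · · · · · ·
    · · · · · · · · ·
    · · · · · · · · ·
    · · · · · · · · ·
    · · · · · · · · ·
    · · · · · · · · ·
    · · · · · · · · ·
T1:
  2·area = 200
  edge (13, 20)→(0, 12): d=(-13,-8) top-left  bias=+0
  edge (0, 12)→(12, 4): d=(12,-8) top-left  bias=+0
  edge (12, 4)→(13, 20): d=(1,16) right/bottom  bias=-1
    (5,2)@(11, 5): e=[179,4,17] → #
    (6,2)@(13, 5): e=[195,20,-15] → ·
    (4,3)@(9, 7): e=[137,12,51] → #
    (6,3)@(13, 7): e=[169,44,-13] → ·
    (2,4)@(5, 9): e=[79,4,117] → #
    (3,4)@(7, 9): e=[95,20,85] → #
    (6,4)@(13, 9): e=[143,68,-11] → ·
    (1,5)@(3, 11): e=[37,12,151] → #
    (6,5)@(13, 11): e=[117,92,-9] → ·
    (1,6)@(3, 13): e=[11,36,153] → #
    (6,6)@(13, 13): e=[91,116,-7] → ·
    (1,7)@(3, 15): e=[-15,60,155] → ·
  covered (23 px):
    · · · · · · · · ·
    · · · · · · · · ·
    · · · · · # · · ·
    · · · · # # · · ·
    · · # # # # · · ·
    · # # # # # · · ·
    · # # # # # · · ·
    · · # # # # · · ·
    · · · · # # · · ·
    · · · · · · · · ·
    · · · · · · · · ·
T2:
  2·area = 32  (B↔C swapped to make it positive)
  edge (8, 8)→(0, 8): d=(-8,0) right/bottom  bias=-1
  edge (0, 8)→(6, 4): d=(6,-4) top-left  bias=+0
  edge (6, 4)→(8, 8): d=(2,4) right/bottom  bias=-1
    (2,2)@(5, 5): e=[24,2,6] → #
    (3,2)@(7, 5): e=[24,10,-2] → ·
    (1,3)@(3, 7): e=[8,6,18] → #
    (3,3)@(7, 7): e=[8,22,2] → #
    (4,3)@(9, 7): e=[8,30,-6] → ·
    (1,4)@(3, 9): e=[-8,18,22] → ·
    (2,4)@(5, 9): e=[-8,26,14] → ·
    (3,4)@(7, 9): e=[-8,34,6] → ·
  covered (4 px):
    · · · · · · · · ·
    · · · · · · · · ·
    · · # · · · · · ·
    · # # # · · · · ·
    · · · · · · · · ·
    · · · · · · · · ·
    · · · · · · · · ·
    · · · · · · · · ·
    · · · · · · · · ·
    · · · · · · · · ·
    · · · · · · · · ·
T3:
  2·area = 8  (B↔C swapped to make it positive)
  edge (6, 16)→(14, 6): d=(8,-10) top-left  bias=+0
  edge (14, 6)→(18, 2): d=(4,-4) top-left  bias=+0
  edge (18, 2)→(6, 16): d=(-12,14) right/bottom  bias=-1
    (8,1)@(17, 3): e=[6,0,2] → #  [on edge]
    (7,2)@(15, 5): e=[2,0,6] → #  [on edge]
    (8,2)@(17, 5): e=[22,8,-22] → ·
    (6,3)@(13, 7): e=[-2,0,10] → ·  [on edge]
    (7,3)@(15, 7): e=[18,8,-18] → ·
    (5,4)@(11, 9): e=[-6,0,14] → ·  [on edge]
    (4,5)@(9, 11): e=[-10,0,18] → ·  [on edge]
    (3,6)@(7, 13): e=[-14,0,22] → ·  [on edge]
    (2,7)@(5, 15): e=[-18,0,26] → ·  [on edge]
    (1,8)@(3, 17): e=[-22,0,30] → ·  [on edge]
    (0,9)@(1, 19): e=[-26,0,34] → ·  [on edge]
  covered (2 px):
    · · · · · · · · ·
    · · · · · · · · #
    · · · · · · · # ·
    · · · · · · · · ·
    · · · · · · · · ·
    · · · · · · · · ·
    · · · · · · · · ·
    · · · · · · · · ·
    · · · · · · · · ·
    · · · · · · · · ·
    · · · · · · · · ·
T4:
  2·area = 15  (B↔C swapped to make it positive)
  edge (15, 21)→(10, 16): d=(-5,-5) top-left  bias=+0
  edge (10, 16)→(1, 4): d=(-9,-12) top-left  bias=+0
  edge (1, 4)→(15, 21): d=(14,17) right/bottom  bias=-1
    (0,3)@(1, 7): e=[0,-27,42] → ·  [on edge]
    (1,4)@(3, 9): e=[0,-21,36] → ·  [on edge]
    (2,4)@(5, 9): e=[10,3,2] → #
    (3,4)@(7, 9): e=[20,27,-32] → ·
    (2,5)@(5, 11): e=[0,-15,30] → ·  [on edge]
    (3,6)@(7, 13): e=[0,-9,24] → ·  [on edge]
    (4,7)@(9, 15): e=[0,-3,18] → ·  [on edge]
    (5,8)@(11, 17): e=[0,3,12] → #  [on edge]
    (6,8)@(13, 17): e=[10,27,-22] → ·
    (5,9)@(11, 19): e=[-10,-15,40] → ·
    (6,9)@(13, 19): e=[0,9,6] → #  [on edge]
    (7,9)@(15, 19): e=[10,33,-28] → ·
    (7,10)@(15, 21): e=[0,15,0] → ·  [on edge]
  covered (3 px):
    · · · · · · · · ·
    · · · · · · · · ·
    · · · · · · · · ·
    · · · · · · · · ·
    · · # · · · · · ·
    · · · · · · · · ·
    · · · · · · · · ·
    · · · · · · · · ·
    · · · · · # · · ·
    · · · · · · # · ·
    · · · · · · · · ·

Z-buffer (winner per pixel, '.' = empty):
  . . . . . . . . .
  . . . . . . . . 3
  . . 2 . . 1 0 3 .
  . 2 2 2 1 1 . . .
  . . 4 1 1 1 . . .
  . 1 1 1 1 1 . . .
  . 1 1 1 1 1 . . .
  . . 1 1 1 1 . . .
  . . . . 1 4 . . .
  . . . . . . 4 . .
  . . . . . . . . .

Answer: 4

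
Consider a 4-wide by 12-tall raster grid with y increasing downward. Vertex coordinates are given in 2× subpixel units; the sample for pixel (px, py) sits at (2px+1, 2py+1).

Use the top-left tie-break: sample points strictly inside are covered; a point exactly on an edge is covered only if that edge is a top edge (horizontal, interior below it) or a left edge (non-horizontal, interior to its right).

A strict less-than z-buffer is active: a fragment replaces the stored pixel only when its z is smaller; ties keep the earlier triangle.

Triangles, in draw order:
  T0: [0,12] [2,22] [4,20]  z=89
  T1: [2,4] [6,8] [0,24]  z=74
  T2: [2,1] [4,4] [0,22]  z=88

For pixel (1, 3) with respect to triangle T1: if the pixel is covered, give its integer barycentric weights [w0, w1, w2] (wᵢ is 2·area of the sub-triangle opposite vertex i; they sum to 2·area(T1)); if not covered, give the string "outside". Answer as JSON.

T0:
  2·area = 24  (B↔C swapped to make it positive)
  edge (0, 12)→(4, 20): d=(4,8) right/bottom  bias=-1
  edge (4, 20)→(2, 22): d=(-2,2) right/bottom  bias=-1
  edge (2, 22)→(0, 12): d=(-2,-10) top-left  bias=+0
    (0,7)@(1, 15): e=[4,16,4] → X
    (1,7)@(3, 15): e=[-12,12,24] → .
    (0,8)@(1, 17): e=[12,12,0] → X  [on edge]
    (1,8)@(3, 17): e=[-4,8,20] → .
    (3,8)@(7, 17): e=[-36,0,60] → .  [on edge]
    (0,9)@(1, 19): e=[20,8,-4] → .
    (1,9)@(3, 19): e=[4,4,16] → X
    (2,9)@(5, 19): e=[-12,0,36] → .  [on edge]
    (1,10)@(3, 21): e=[12,0,12] → .  [on edge]
    (0,11)@(1, 23): e=[36,0,-12] → .  [on edge]
  covered (3 px):
    . . . .
    . . . .
    . . . .
    . . . .
    . . . .
    . . . .
    . . . .
    X . . .
    X . . .
    . X . .
    . . . .
    . . . .
T1:
  2·area = 88
  edge (2, 4)→(6, 8): d=(4,4) right/bottom  bias=-1
  edge (6, 8)→(0, 24): d=(-6,16) right/bottom  bias=-1
  edge (0, 24)→(2, 4): d=(2,-20) top-left  bias=+0
    (0,1)@(1, 3): e=[0,110,-22] → .  [on edge]
    (1,2)@(3, 5): e=[0,66,22] → .  [on edge]
    (1,3)@(3, 7): e=[8,54,26] → X
    (2,3)@(5, 7): e=[0,22,66] → .  [on edge]
    (1,4)@(3, 9): e=[16,42,30] → X
    (2,4)@(5, 9): e=[8,10,70] → X
    (3,4)@(7, 9): e=[0,-22,110] → .  [on edge]
    (1,5)@(3, 11): e=[24,30,34] → X
    (2,5)@(5, 11): e=[16,-2,74] → .
    (1,6)@(3, 13): e=[32,18,38] → X
    (2,6)@(5, 13): e=[24,-14,78] → .
    (0,7)@(1, 15): e=[48,38,2] → X
  covered (10 px):
    . . . .
    . . . .
    . . . .
    . X . .
    . X X .
    . X . .
    . X . .
    X X . .
    X . . .
    X . . .
    X . . .
    . . . .
T2:
  2·area = 48
  edge (2, 1)→(4, 4): d=(2,3) right/bottom  bias=-1
  edge (4, 4)→(0, 22): d=(-4,18) right/bottom  bias=-1
  edge (0, 22)→(2, 1): d=(2,-21) top-left  bias=+0
    (1,1)@(3, 3): e=[1,22,25] → X
    (2,1)@(5, 3): e=[-5,-14,67] → .
    (1,2)@(3, 5): e=[5,14,29] → X
    (2,2)@(5, 5): e=[-1,-22,71] → .
    (1,3)@(3, 7): e=[9,6,33] → X
    (2,3)@(5, 7): e=[3,-30,75] → .
    (1,4)@(3, 9): e=[13,-2,37] → .
    (0,6)@(1, 13): e=[27,18,3] → X
    (1,6)@(3, 13): e=[21,-18,45] → .
    (0,7)@(1, 15): e=[31,10,7] → X
    (1,7)@(3, 15): e=[25,-26,49] → .
    (0,8)@(1, 17): e=[35,2,11] → X
  covered (6 px):
    . . . .
    . X . .
    . X . .
    . X . .
    . . . .
    . . . .
    X . . .
    X . . .
    X . . .
    . . . .
    . . . .
    . . . .

Result: [54,26,8]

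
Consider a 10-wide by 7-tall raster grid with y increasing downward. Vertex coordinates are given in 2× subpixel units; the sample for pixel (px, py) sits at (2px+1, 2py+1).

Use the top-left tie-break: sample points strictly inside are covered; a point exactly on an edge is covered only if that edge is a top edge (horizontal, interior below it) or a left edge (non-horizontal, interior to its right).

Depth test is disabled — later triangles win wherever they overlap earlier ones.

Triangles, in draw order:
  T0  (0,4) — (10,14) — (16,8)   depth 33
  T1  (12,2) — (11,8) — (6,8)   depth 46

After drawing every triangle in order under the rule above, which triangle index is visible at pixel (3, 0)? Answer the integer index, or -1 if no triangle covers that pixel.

T0:
  2·area = 120  (B↔C swapped to make it positive)
  edge (0, 4)→(16, 8): d=(16,4) right/bottom  bias=-1
  edge (16, 8)→(10, 14): d=(-6,6) right/bottom  bias=-1
  edge (10, 14)→(0, 4): d=(-10,-10) top-left  bias=+0
    (0,2)@(1, 5): e=[12,108,0] → █  [on edge]
    (1,2)@(3, 5): e=[4,96,20] → █
    (2,2)@(5, 5): e=[-4,84,40] → ·
    (9,2)@(19, 5): e=[-60,0,180] → ·  [on edge]
    (0,3)@(1, 7): e=[44,96,-20] → ·
    (1,3)@(3, 7): e=[36,84,0] → █  [on edge]
    (2,3)@(5, 7): e=[28,72,20] → █
    (3,3)@(7, 7): e=[20,60,40] → █
    (4,3)@(9, 7): e=[12,48,60] → █
    (5,3)@(11, 7): e=[4,36,80] → █
    (6,3)@(13, 7): e=[-4,24,100] → ·
    (8,3)@(17, 7): e=[-20,0,140] → ·  [on edge]
    (2,4)@(5, 9): e=[60,60,0] → █  [on edge]
    (7,4)@(15, 9): e=[20,0,100] → ·  [on edge]
    (3,5)@(7, 11): e=[84,36,0] → █  [on edge]
    (6,5)@(13, 11): e=[60,0,60] → ·  [on edge]
    (4,6)@(9, 13): e=[108,12,0] → █  [on edge]
    (5,6)@(11, 13): e=[100,0,20] → ·  [on edge]
  covered (16 px):
    · · · · · · · · · ·
    · · · · · · · · · ·
    █ █ · · · · · · · ·
    · █ █ █ █ █ · · · ·
    · · █ █ █ █ █ · · ·
    · · · █ █ █ · · · ·
    · · · · █ · · · · ·
T1:
  2·area = 30
  edge (12, 2)→(11, 8): d=(-1,6) right/bottom  bias=-1
  edge (11, 8)→(6, 8): d=(-5,0) right/bottom  bias=-1
  edge (6, 8)→(12, 2): d=(6,-6) top-left  bias=+0
    (6,0)@(13, 1): e=[-5,35,0] → ·  [on edge]
    (5,1)@(11, 3): e=[5,25,0] → █  [on edge]
    (6,1)@(13, 3): e=[-7,25,12] → ·
    (4,2)@(9, 5): e=[15,15,0] → █  [on edge]
    (6,2)@(13, 5): e=[-9,15,24] → ·
    (3,3)@(7, 7): e=[25,5,0] → █  [on edge]
    (6,3)@(13, 7): e=[-11,5,36] → ·
    (2,4)@(5, 9): e=[35,-5,0] → ·  [on edge]
    (3,4)@(7, 9): e=[23,-5,12] → ·
    (4,4)@(9, 9): e=[11,-5,24] → ·
    (5,4)@(11, 9): e=[-1,-5,36] → ·
    (1,5)@(3, 11): e=[45,-15,0] → ·  [on edge]
    (0,6)@(1, 13): e=[55,-25,0] → ·  [on edge]
  covered (6 px):
    · · · · · · · · · ·
    · · · · · █ · · · ·
    · · · · █ █ · · · ·
    · · · █ █ █ · · · ·
    · · · · · · · · · ·
    · · · · · · · · · ·
    · · · · · · · · · ·

Z-buffer (winner per pixel, '.' = empty):
  . . . . . . . . . .
  . . . . . 1 . . . .
  0 0 . . 1 1 . . . .
  . 0 0 1 1 1 . . . .
  . . 0 0 0 0 0 . . .
  . . . 0 0 0 . . . .
  . . . . 0 . . . . .

Final: -1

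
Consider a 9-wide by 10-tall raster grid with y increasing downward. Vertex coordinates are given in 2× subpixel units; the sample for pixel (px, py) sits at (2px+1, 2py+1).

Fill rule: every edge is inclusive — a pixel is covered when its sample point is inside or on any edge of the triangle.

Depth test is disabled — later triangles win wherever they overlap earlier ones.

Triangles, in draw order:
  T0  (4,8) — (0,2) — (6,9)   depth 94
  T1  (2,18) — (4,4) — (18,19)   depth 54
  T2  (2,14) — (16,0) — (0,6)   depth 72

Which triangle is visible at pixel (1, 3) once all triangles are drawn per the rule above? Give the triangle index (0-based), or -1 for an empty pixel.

T0:
  2·area = 8
  edge (4, 8)→(0, 2): d=(-4,-6) inclusive
  edge (0, 2)→(6, 9): d=(6,7) inclusive
  edge (6, 9)→(4, 8): d=(-2,-1) inclusive
  covered (0 px):
    · · · · · · · · ·
    · · · · · · · · ·
    · · · · · · · · ·
    · · · · · · · · ·
    · · · · · · · · ·
    · · · · · · · · ·
    · · · · · · · · ·
    · · · · · · · · ·
    · · · · · · · · ·
    · · · · · · · · ·
T1:
  2·area = 226
  edge (2, 18)→(4, 4): d=(2,-14) inclusive
  edge (4, 4)→(18, 19): d=(14,15) inclusive
  edge (18, 19)→(2, 18): d=(-16,-1) inclusive
    (2,3)@(5, 7): e=[20,27,179] → █
    (3,3)@(7, 7): e=[48,-3,181] → ·
    (2,4)@(5, 9): e=[24,55,147] → █
    (3,4)@(7, 9): e=[52,25,149] → █
    (4,4)@(9, 9): e=[80,-5,151] → ·
    (1,5)@(3, 11): e=[0,113,113] → █  [on edge]
    (4,5)@(9, 11): e=[84,23,119] → █
    (5,5)@(11, 11): e=[112,-7,121] → ·
    (1,6)@(3, 13): e=[4,141,81] → █
    (5,6)@(11, 13): e=[116,21,89] → █
    (6,6)@(13, 13): e=[144,-9,91] → ·
    (1,7)@(3, 15): e=[8,169,49] → █
  covered (25 px):
    · · · · · · · · ·
    · · · · · · · · ·
    · · · · · · · · ·
    · · █ · · · · · ·
    · · █ █ · · · · ·
    · █ █ █ █ · · · ·
    · █ █ █ █ █ · · ·
    · █ █ █ █ █ █ · ·
    · █ █ █ █ █ █ █ ·
    · · · · · · · · ·
T2:
  2·area = 140  (B↔C swapped to make it positive)
  edge (2, 14)→(0, 6): d=(-2,-8) inclusive
  edge (0, 6)→(16, 0): d=(16,-6) inclusive
  edge (16, 0)→(2, 14): d=(-14,14) inclusive
    (7,0)@(15, 1): e=[130,10,0] → █  [on edge]
    (8,0)@(17, 1): e=[146,22,-28] → ·
    (4,1)@(9, 3): e=[78,6,56] → █
    (5,1)@(11, 3): e=[94,18,28] → █
    (6,1)@(13, 3): e=[110,30,0] → █  [on edge]
    (7,1)@(15, 3): e=[126,42,-28] → ·
    (1,2)@(3, 5): e=[26,2,112] → █
    (2,2)@(5, 5): e=[42,14,84] → █
    (3,2)@(7, 5): e=[58,26,56] → █
    (5,2)@(11, 5): e=[90,50,0] → █  [on edge]
    (6,2)@(13, 5): e=[106,62,-28] → ·
    (0,3)@(1, 7): e=[6,22,112] → █
    (4,3)@(9, 7): e=[70,70,0] → █  [on edge]
    (3,4)@(7, 9): e=[50,90,0] → █  [on edge]
    (2,5)@(5, 11): e=[30,110,0] → █  [on edge]
    (1,6)@(3, 13): e=[10,130,0] → █  [on edge]
    (0,7)@(1, 15): e=[-10,150,0] → ·  [on edge]
  covered (21 px):
    · · · · · · · █ ·
    · · · · █ █ █ · ·
    · █ █ █ █ █ · · ·
    █ █ █ █ █ · · · ·
    █ █ █ █ · · · · ·
    · █ █ · · · · · ·
    · █ · · · · · · ·
    · · · · · · · · ·
    · · · · · · · · ·
    · · · · · · · · ·

Z-buffer (winner per pixel, '.' = empty):
  . . . . . . . 2 .
  . . . . 2 2 2 . .
  . 2 2 2 2 2 . . .
  2 2 2 2 2 . . . .
  2 2 2 2 . . . . .
  . 2 2 1 1 . . . .
  . 2 1 1 1 1 . . .
  . 1 1 1 1 1 1 . .
  . 1 1 1 1 1 1 1 .
  . . . . . . . . .

Answer: 2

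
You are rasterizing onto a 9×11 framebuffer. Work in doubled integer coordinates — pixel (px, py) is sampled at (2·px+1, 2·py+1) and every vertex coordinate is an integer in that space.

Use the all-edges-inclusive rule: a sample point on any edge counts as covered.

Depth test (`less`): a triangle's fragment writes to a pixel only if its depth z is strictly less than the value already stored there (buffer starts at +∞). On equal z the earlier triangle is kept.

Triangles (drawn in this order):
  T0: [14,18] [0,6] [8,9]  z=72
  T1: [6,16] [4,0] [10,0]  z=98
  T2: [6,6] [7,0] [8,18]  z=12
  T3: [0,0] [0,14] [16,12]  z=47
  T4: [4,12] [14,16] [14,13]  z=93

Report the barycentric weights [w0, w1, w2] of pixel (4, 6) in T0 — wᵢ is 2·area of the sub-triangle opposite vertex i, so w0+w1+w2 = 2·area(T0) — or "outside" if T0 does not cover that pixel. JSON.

T0:
  2·area = 54
  edge (14, 18)→(0, 6): d=(-14,-12) inclusive
  edge (0, 6)→(8, 9): d=(8,3) inclusive
  edge (8, 9)→(14, 18): d=(6,9) inclusive
    (2,4)@(5, 9): e=[18,9,27] → X
    (3,4)@(7, 9): e=[42,3,9] → X
    (4,4)@(9, 9): e=[66,-3,-9] → .
    (2,5)@(5, 11): e=[-10,25,39] → .
    (3,5)@(7, 11): e=[14,19,21] → X
    (4,5)@(9, 11): e=[38,13,3] → X
    (5,5)@(11, 11): e=[62,7,-15] → .
    (3,6)@(7, 13): e=[-14,35,33] → .
    (4,6)@(9, 13): e=[10,29,15] → X
    (5,6)@(11, 13): e=[34,23,-3] → .
    (4,7)@(9, 15): e=[-18,45,27] → .
    (5,7)@(11, 15): e=[6,39,9] → X
  covered (7 px):
    . . . . . . . . .
    . . . . . . . . .
    . . . . . . . . .
    . . . . . . . . .
    . . X X . . . . .
    . . . X X . . . .
    . . . . X . . . .
    . . . . . X . . .
    . . . . . . X . .
    . . . . . . . . .
    . . . . . . . . .
T1:
  2·area = 96
  edge (6, 16)→(4, 0): d=(-2,-16) inclusive
  edge (4, 0)→(10, 0): d=(6,0) inclusive
  edge (10, 0)→(6, 16): d=(-4,16) inclusive
    (2,0)@(5, 1): e=[14,6,76] → X
    (3,0)@(7, 1): e=[46,6,44] → X
    (4,0)@(9, 1): e=[78,6,12] → X
    (5,0)@(11, 1): e=[110,6,-20] → .
    (2,1)@(5, 3): e=[10,18,68] → X
    (5,1)@(11, 3): e=[106,18,-28] → .
    (2,2)@(5, 5): e=[6,30,60] → X
    (4,2)@(9, 5): e=[70,30,-4] → .
    (2,3)@(5, 7): e=[2,42,52] → X
    (4,3)@(9, 7): e=[66,42,-12] → .
    (2,4)@(5, 9): e=[-2,54,44] → .
    (3,4)@(7, 9): e=[30,54,12] → X
  covered (12 px):
    . . X X X . . . .
    . . X X X . . . .
    . . X X . . . . .
    . . X X . . . . .
    . . . X . . . . .
    . . . X . . . . .
    . . . . . . . . .
    . . . . . . . . .
    . . . . . . . . .
    . . . . . . . . .
    . . . . . . . . .
T2:
  2·area = 24
  edge (6, 6)→(7, 0): d=(1,-6) inclusive
  edge (7, 0)→(8, 18): d=(1,18) inclusive
  edge (8, 18)→(6, 6): d=(-2,-12) inclusive
    (3,0)@(7, 1): e=[1,1,22] → X
    (4,0)@(9, 1): e=[13,-35,46] → .
    (3,1)@(7, 3): e=[3,3,18] → X
    (4,1)@(9, 3): e=[15,-33,42] → .
    (3,2)@(7, 5): e=[5,5,14] → X
    (4,2)@(9, 5): e=[17,-31,38] → .
    (3,3)@(7, 7): e=[7,7,10] → X
    (4,3)@(9, 7): e=[19,-29,34] → .
    (3,4)@(7, 9): e=[9,9,6] → X
    (4,4)@(9, 9): e=[21,-27,30] → .
    (3,5)@(7, 11): e=[11,11,2] → X
    (4,5)@(9, 11): e=[23,-25,26] → .
  covered (6 px):
    . . . X . . . . .
    . . . X . . . . .
    . . . X . . . . .
    . . . X . . . . .
    . . . X . . . . .
    . . . X . . . . .
    . . . . . . . . .
    . . . . . . . . .
    . . . . . . . . .
    . . . . . . . . .
    . . . . . . . . .
T3:
  2·area = 224  (B↔C swapped to make it positive)
  edge (0, 0)→(16, 12): d=(16,12) inclusive
  edge (16, 12)→(0, 14): d=(-16,2) inclusive
  edge (0, 14)→(0, 0): d=(0,-14) inclusive
    (0,0)@(1, 1): e=[4,206,14] → X
    (1,0)@(3, 1): e=[-20,202,42] → .
    (0,1)@(1, 3): e=[36,174,14] → X
    (1,1)@(3, 3): e=[12,170,42] → X
    (2,1)@(5, 3): e=[-12,166,70] → .
    (0,2)@(1, 5): e=[68,142,14] → X
    (2,2)@(5, 5): e=[20,134,70] → X
    (3,2)@(7, 5): e=[-4,130,98] → .
    (0,3)@(1, 7): e=[100,110,14] → X
    (3,3)@(7, 7): e=[28,98,98] → X
    (4,3)@(9, 7): e=[4,94,126] → X
    (5,3)@(11, 7): e=[-20,90,154] → .
  covered (28 px):
    X . . . . . . . .
    X X . . . . . . .
    X X X . . . . . .
    X X X X X . . . .
    X X X X X X . . .
    X X X X X X X . .
    X X X X . . . . .
    . . . . . . . . .
    . . . . . . . . .
    . . . . . . . . .
    . . . . . . . . .
T4:
  2·area = 30  (B↔C swapped to make it positive)
  edge (4, 12)→(14, 13): d=(10,1) inclusive
  edge (14, 13)→(14, 16): d=(0,3) inclusive
  edge (14, 16)→(4, 12): d=(-10,-4) inclusive
    (3,6)@(7, 13): e=[7,21,2] → X
    (4,6)@(9, 13): e=[5,15,10] → X
    (5,6)@(11, 13): e=[3,9,18] → X
    (6,6)@(13, 13): e=[1,3,26] → X
    (7,6)@(15, 13): e=[-1,-3,34] → .
    (3,7)@(7, 15): e=[27,21,-18] → .
    (4,7)@(9, 15): e=[25,15,-10] → .
    (5,7)@(11, 15): e=[23,9,-2] → .
    (6,7)@(13, 15): e=[21,3,6] → X
    (7,7)@(15, 15): e=[19,-3,14] → .
    (6,8)@(13, 17): e=[41,3,-14] → .
  covered (5 px):
    . . . . . . . . .
    . . . . . . . . .
    . . . . . . . . .
    . . . . . . . . .
    . . . . . . . . .
    . . . . . . . . .
    . . . X X X X . .
    . . . . . . X . .
    . . . . . . . . .
    . . . . . . . . .
    . . . . . . . . .

Result: [29,15,10]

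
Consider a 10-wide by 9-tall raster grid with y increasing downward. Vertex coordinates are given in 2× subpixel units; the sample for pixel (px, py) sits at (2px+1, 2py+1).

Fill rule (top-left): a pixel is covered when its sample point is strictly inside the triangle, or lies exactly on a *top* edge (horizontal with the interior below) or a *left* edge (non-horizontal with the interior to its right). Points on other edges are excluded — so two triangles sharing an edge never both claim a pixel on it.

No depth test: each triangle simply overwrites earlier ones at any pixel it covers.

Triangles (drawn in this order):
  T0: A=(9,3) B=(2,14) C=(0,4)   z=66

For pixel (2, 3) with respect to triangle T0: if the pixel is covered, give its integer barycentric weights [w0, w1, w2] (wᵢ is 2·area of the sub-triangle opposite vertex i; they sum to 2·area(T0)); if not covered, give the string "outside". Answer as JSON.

T0:
  2·area = 92
  edge (9, 3)→(2, 14): d=(-7,11) right/bottom  bias=-1
  edge (2, 14)→(0, 4): d=(-2,-10) top-left  bias=+0
  edge (0, 4)→(9, 3): d=(9,-1) top-left  bias=+0
    (4,1)@(9, 3): e=[0,92,0] → .  [on edge]
    (0,2)@(1, 5): e=[74,8,10] → X
    (1,2)@(3, 5): e=[52,28,12] → X
    (2,2)@(5, 5): e=[30,48,14] → X
    (3,2)@(7, 5): e=[8,68,16] → X
    (4,2)@(9, 5): e=[-14,88,18] → .
    (0,3)@(1, 7): e=[60,4,28] → X
    (3,3)@(7, 7): e=[-6,64,34] → .
    (0,4)@(1, 9): e=[46,0,46] → X  [on edge]
    (3,4)@(7, 9): e=[-20,60,52] → .
    (0,5)@(1, 11): e=[32,-4,64] → .
    (1,5)@(3, 11): e=[10,16,66] → X
  covered (11 px):
    . . . . . . . . . .
    . . . . . . . . . .
    X X X X . . . . . .
    X X X . . . . . . .
    X X X . . . . . . .
    . X . . . . . . . .
    . . . . . . . . . .
    . . . . . . . . . .
    . . . . . . . . . .

Result: [44,32,16]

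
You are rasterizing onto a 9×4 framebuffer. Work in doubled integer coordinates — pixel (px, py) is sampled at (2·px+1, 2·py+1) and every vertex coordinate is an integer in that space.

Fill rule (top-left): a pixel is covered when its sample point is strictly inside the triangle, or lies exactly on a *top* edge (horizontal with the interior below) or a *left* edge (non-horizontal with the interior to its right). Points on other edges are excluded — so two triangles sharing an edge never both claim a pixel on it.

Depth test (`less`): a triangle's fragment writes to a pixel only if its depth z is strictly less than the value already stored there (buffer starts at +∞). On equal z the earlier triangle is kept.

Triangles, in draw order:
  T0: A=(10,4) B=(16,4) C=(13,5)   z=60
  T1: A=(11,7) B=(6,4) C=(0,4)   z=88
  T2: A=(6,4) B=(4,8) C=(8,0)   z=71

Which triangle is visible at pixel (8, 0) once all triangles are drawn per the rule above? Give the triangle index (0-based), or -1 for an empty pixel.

T0:
  2·area = 6
  edge (10, 4)→(16, 4): d=(6,0) top-left  bias=+0
  edge (16, 4)→(13, 5): d=(-3,1) right/bottom  bias=-1
  edge (13, 5)→(10, 4): d=(-3,-1) top-left  bias=+0
    (0,0)@(1, 1): e=[-18,24,0] → .  [on edge]
    (3,1)@(7, 3): e=[-6,12,0] → .  [on edge]
    (6,2)@(13, 5): e=[6,0,0] → .  [on edge]
    (3,3)@(7, 7): e=[18,0,-12] → .  [on edge]
  covered (0 px):
    . . . . . . . . .
    . . . . . . . . .
    . . . . . . . . .
    . . . . . . . . .
T1:
  2·area = 18  (B↔C swapped to make it positive)
  edge (11, 7)→(0, 4): d=(-11,-3) top-left  bias=+0
  edge (0, 4)→(6, 4): d=(6,0) top-left  bias=+0
  edge (6, 4)→(11, 7): d=(5,3) right/bottom  bias=-1
    (0,0)@(1, 1): e=[36,-18,0] → .  [on edge]
    (2,2)@(5, 5): e=[4,6,8] → X
    (3,2)@(7, 5): e=[10,6,2] → X
    (4,2)@(9, 5): e=[16,6,-4] → .
    (2,3)@(5, 7): e=[-18,18,18] → .
    (3,3)@(7, 7): e=[-12,18,12] → .
    (5,3)@(11, 7): e=[0,18,0] → .  [on edge]
  covered (2 px):
    . . . . . . . . .
    . . . . . . . . .
    . . X X . . . . .
    . . . . . . . . .
T2:
  degenerate (2·area = 0) — covers nothing

Z-buffer (winner per pixel, '.' = empty):
  . . . . . . . . .
  . . . . . . . . .
  . . 1 1 . . . . .
  . . . . . . . . .

Final: -1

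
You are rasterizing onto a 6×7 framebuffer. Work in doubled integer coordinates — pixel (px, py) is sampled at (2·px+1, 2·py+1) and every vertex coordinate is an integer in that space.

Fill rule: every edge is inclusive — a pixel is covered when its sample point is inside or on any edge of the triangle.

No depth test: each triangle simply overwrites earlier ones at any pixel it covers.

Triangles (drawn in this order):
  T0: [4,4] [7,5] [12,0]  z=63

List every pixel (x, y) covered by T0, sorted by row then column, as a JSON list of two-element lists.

T0:
  2·area = 20  (B↔C swapped to make it positive)
  edge (4, 4)→(12, 0): d=(8,-4) inclusive
  edge (12, 0)→(7, 5): d=(-5,5) inclusive
  edge (7, 5)→(4, 4): d=(-3,-1) inclusive
    (5,0)@(11, 1): e=[4,0,16] → █  [on edge]
    (0,1)@(1, 3): e=[-20,40,0] → ·  [on edge]
    (3,1)@(7, 3): e=[4,10,6] → █
    (4,1)@(9, 3): e=[12,0,8] → █  [on edge]
    (5,1)@(11, 3): e=[20,-10,10] → ·
    (3,2)@(7, 5): e=[20,0,0] → █  [on edge]
    (4,2)@(9, 5): e=[28,-10,2] → ·
    (2,3)@(5, 7): e=[28,0,-8] → ·  [on edge]
    (3,3)@(7, 7): e=[36,-10,-6] → ·
    (1,4)@(3, 9): e=[36,0,-16] → ·  [on edge]
    (0,5)@(1, 11): e=[44,0,-24] → ·  [on edge]
  covered (4 px):
    · · · · · █
    · · · █ █ ·
    · · · █ · ·
    · · · · · ·
    · · · · · ·
    · · · · · ·
    · · · · · ·

Result: [[5,0],[3,1],[4,1],[3,2]]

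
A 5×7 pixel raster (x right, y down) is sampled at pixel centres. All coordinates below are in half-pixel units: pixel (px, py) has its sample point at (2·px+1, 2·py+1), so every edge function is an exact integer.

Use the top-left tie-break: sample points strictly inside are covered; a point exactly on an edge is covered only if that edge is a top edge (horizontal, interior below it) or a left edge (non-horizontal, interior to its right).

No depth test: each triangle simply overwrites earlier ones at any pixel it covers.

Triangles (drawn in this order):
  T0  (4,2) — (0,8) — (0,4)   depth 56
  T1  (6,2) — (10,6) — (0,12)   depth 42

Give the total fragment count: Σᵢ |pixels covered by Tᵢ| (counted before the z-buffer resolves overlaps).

T0:
  2·area = 16
  edge (4, 2)→(0, 8): d=(-4,6) right/bottom  bias=-1
  edge (0, 8)→(0, 4): d=(0,-4) top-left  bias=+0
  edge (0, 4)→(4, 2): d=(4,-2) top-left  bias=+0
    (1,1)@(3, 3): e=[2,12,2] → X
    (2,1)@(5, 3): e=[-10,20,6] → .
    (0,2)@(1, 5): e=[6,4,6] → X
    (1,2)@(3, 5): e=[-6,12,10] → .
    (0,3)@(1, 7): e=[-2,4,14] → .
  covered (2 px):
    . . . . .
    . X . . .
    X . . . .
    . . . . .
    . . . . .
    . . . . .
    . . . . .
T1:
  2·area = 64
  edge (6, 2)→(10, 6): d=(4,4) right/bottom  bias=-1
  edge (10, 6)→(0, 12): d=(-10,6) right/bottom  bias=-1
  edge (0, 12)→(6, 2): d=(6,-10) top-left  bias=+0
    (2,0)@(5, 1): e=[0,80,-16] → .  [on edge]
    (3,1)@(7, 3): e=[0,48,16] → .  [on edge]
    (2,2)@(5, 5): e=[16,40,8] → X
    (3,2)@(7, 5): e=[8,28,28] → X
    (4,2)@(9, 5): e=[0,16,48] → .  [on edge]
    (1,3)@(3, 7): e=[32,32,0] → X  [on edge]
    (4,3)@(9, 7): e=[8,-4,60] → .
    (1,4)@(3, 9): e=[40,12,12] → X
    (2,4)@(5, 9): e=[32,0,32] → .  [on edge]
    (3,4)@(7, 9): e=[24,-12,52] → .
    (0,5)@(1, 11): e=[56,4,4] → X
    (1,5)@(3, 11): e=[48,-8,24] → .
  covered (7 px):
    . . . . .
    . . . . .
    . . X X .
    . X X X .
    . X . . .
    X . . . .
    . . . . .

Final: 9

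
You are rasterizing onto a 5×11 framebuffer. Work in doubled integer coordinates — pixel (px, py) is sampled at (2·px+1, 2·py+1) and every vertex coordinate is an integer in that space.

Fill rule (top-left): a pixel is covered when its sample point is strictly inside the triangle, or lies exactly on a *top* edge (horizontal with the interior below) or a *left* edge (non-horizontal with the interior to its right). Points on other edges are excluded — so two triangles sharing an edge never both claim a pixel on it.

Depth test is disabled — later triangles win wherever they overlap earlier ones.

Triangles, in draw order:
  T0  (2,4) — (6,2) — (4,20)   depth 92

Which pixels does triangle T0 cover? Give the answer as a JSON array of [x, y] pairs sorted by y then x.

T0:
  2·area = 68
  edge (2, 4)→(6, 2): d=(4,-2) top-left  bias=+0
  edge (6, 2)→(4, 20): d=(-2,18) right/bottom  bias=-1
  edge (4, 20)→(2, 4): d=(-2,-16) top-left  bias=+0
    (2,1)@(5, 3): e=[2,16,50] → █
    (3,1)@(7, 3): e=[6,-20,82] → ·
    (1,2)@(3, 5): e=[6,48,14] → █
    (3,2)@(7, 5): e=[14,-24,78] → ·
    (1,3)@(3, 7): e=[14,44,10] → █
    (3,3)@(7, 7): e=[22,-28,74] → ·
    (1,4)@(3, 9): e=[22,40,6] → █
    (3,4)@(7, 9): e=[30,-32,70] → ·
    (1,5)@(3, 11): e=[30,36,2] → █
    (2,5)@(5, 11): e=[34,0,34] → ·  [on edge]
    (1,6)@(3, 13): e=[38,32,-2] → ·
  covered (8 px):
    · · · · ·
    · · █ · ·
    · █ █ · ·
    · █ █ · ·
    · █ █ · ·
    · █ · · ·
    · · · · ·
    · · · · ·
    · · · · ·
    · · · · ·
    · · · · ·

Final: [[2,1],[1,2],[2,2],[1,3],[2,3],[1,4],[2,4],[1,5]]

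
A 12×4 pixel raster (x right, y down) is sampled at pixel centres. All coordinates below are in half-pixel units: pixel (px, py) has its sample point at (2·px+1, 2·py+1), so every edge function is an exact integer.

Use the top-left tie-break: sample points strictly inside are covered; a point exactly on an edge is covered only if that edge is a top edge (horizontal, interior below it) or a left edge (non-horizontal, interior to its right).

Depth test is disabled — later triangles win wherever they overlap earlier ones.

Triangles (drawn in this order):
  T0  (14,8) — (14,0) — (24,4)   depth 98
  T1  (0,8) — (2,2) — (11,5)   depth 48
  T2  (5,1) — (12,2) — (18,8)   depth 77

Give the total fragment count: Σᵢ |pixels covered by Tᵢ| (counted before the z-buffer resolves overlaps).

T0:
  2·area = 80
  edge (14, 8)→(14, 0): d=(0,-8) top-left  bias=+0
  edge (14, 0)→(24, 4): d=(10,4) right/bottom  bias=-1
  edge (24, 4)→(14, 8): d=(-10,4) right/bottom  bias=-1
    (7,0)@(15, 1): e=[8,6,66] → #
    (8,0)@(17, 1): e=[24,-2,58] → ·
    (7,1)@(15, 3): e=[8,26,46] → #
    (8,1)@(17, 3): e=[24,18,38] → #
    (9,1)@(19, 3): e=[40,10,30] → #
    (10,1)@(21, 3): e=[56,2,22] → #
    (11,1)@(23, 3): e=[72,-6,14] → ·
    (7,2)@(15, 5): e=[8,46,26] → #
    (11,2)@(23, 5): e=[72,14,-6] → ·
    (7,3)@(15, 7): e=[8,66,6] → #
    (8,3)@(17, 7): e=[24,58,-2] → ·
    (9,3)@(19, 7): e=[40,50,-10] → ·
  covered (10 px):
    · · · · · · · # · · · ·
    · · · · · · · # # # # ·
    · · · · · · · # # # # ·
    · · · · · · · # · · · ·
T1:
  2·area = 60
  edge (0, 8)→(2, 2): d=(2,-6) top-left  bias=+0
  edge (2, 2)→(11, 5): d=(9,3) right/bottom  bias=-1
  edge (11, 5)→(0, 8): d=(-11,3) right/bottom  bias=-1
    (1,1)@(3, 3): e=[8,6,46] → #
    (2,1)@(5, 3): e=[20,0,40] → ·  [on edge]
    (0,2)@(1, 5): e=[0,30,30] → #  [on edge]
    (2,2)@(5, 5): e=[24,18,18] → #
    (3,2)@(7, 5): e=[36,12,12] → #
    (4,2)@(9, 5): e=[48,6,6] → #
    (5,2)@(11, 5): e=[60,0,0] → ·  [on edge]
    (0,3)@(1, 7): e=[4,48,8] → #
    (2,3)@(5, 7): e=[28,36,-4] → ·
    (3,3)@(7, 7): e=[40,30,-10] → ·
    (4,3)@(9, 7): e=[52,24,-16] → ·
    (8,3)@(17, 7): e=[100,0,-40] → ·  [on edge]
  covered (8 px):
    · · · · · · · · · · · ·
    · # · · · · · · · · · ·
    # # # # # · · · · · · ·
    # # · · · · · · · · · ·
T2:
  2·area = 36
  edge (5, 1)→(12, 2): d=(7,1) right/bottom  bias=-1
  edge (12, 2)→(18, 8): d=(6,6) right/bottom  bias=-1
  edge (18, 8)→(5, 1): d=(-13,-7) top-left  bias=+0
    (2,0)@(5, 1): e=[0,36,0] → ·  [on edge]
    (5,0)@(11, 1): e=[-6,0,42] → ·  [on edge]
    (4,1)@(9, 3): e=[10,24,2] → #
    (5,1)@(11, 3): e=[8,12,16] → #
    (6,1)@(13, 3): e=[6,0,30] → ·  [on edge]
    (9,1)@(19, 3): e=[0,-36,72] → ·  [on edge]
    (4,2)@(9, 5): e=[24,36,-24] → ·
    (5,2)@(11, 5): e=[22,24,-10] → ·
    (6,2)@(13, 5): e=[20,12,4] → #
    (7,2)@(15, 5): e=[18,0,18] → ·  [on edge]
    (6,3)@(13, 7): e=[34,24,-22] → ·
    (8,3)@(17, 7): e=[30,0,6] → ·  [on edge]
  covered (3 px):
    · · · · · · · · · · · ·
    · · · · # # · · · · · ·
    · · · · · · # · · · · ·
    · · · · · · · · · · · ·

Answer: 21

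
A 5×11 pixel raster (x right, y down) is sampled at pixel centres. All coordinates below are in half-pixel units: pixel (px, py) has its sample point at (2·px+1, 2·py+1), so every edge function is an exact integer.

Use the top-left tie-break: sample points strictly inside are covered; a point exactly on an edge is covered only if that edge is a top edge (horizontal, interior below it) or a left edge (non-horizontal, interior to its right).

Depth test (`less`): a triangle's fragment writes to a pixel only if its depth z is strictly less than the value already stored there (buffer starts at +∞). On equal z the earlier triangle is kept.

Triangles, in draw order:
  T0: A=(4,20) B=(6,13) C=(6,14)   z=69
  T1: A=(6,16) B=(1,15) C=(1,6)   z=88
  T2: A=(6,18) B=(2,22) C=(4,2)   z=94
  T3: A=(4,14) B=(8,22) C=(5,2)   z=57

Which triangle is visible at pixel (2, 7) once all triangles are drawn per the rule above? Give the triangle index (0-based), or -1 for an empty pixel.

T0:
  2·area = 2
  edge (4, 20)→(6, 13): d=(2,-7) top-left  bias=+0
  edge (6, 13)→(6, 14): d=(0,1) right/bottom  bias=-1
  edge (6, 14)→(4, 20): d=(-2,6) right/bottom  bias=-1
    (4,2)@(9, 5): e=[5,-3,0] → ·  [on edge]
    (3,5)@(7, 11): e=[3,-1,0] → ·  [on edge]
    (2,8)@(5, 17): e=[1,1,0] → ·  [on edge]
  covered (0 px):
    · · · · ·
    · · · · ·
    · · · · ·
    · · · · ·
    · · · · ·
    · · · · ·
    · · · · ·
    · · · · ·
    · · · · ·
    · · · · ·
    · · · · ·
T1:
  2·area = 45
  edge (6, 16)→(1, 15): d=(-5,-1) top-left  bias=+0
  edge (1, 15)→(1, 6): d=(0,-9) top-left  bias=+0
  edge (1, 6)→(6, 16): d=(5,10) right/bottom  bias=-1
    (0,0)@(1, 1): e=[70,0,-25] → ·  [on edge]
    (0,1)@(1, 3): e=[60,0,-15] → ·  [on edge]
    (0,2)@(1, 5): e=[50,0,-5] → ·  [on edge]
    (0,3)@(1, 7): e=[40,0,5] → #  [on edge]
    (1,3)@(3, 7): e=[42,18,-15] → ·
    (0,4)@(1, 9): e=[30,0,15] → #  [on edge]
    (1,4)@(3, 9): e=[32,18,-5] → ·
    (0,5)@(1, 11): e=[20,0,25] → #  [on edge]
    (1,5)@(3, 11): e=[22,18,5] → #
    (2,5)@(5, 11): e=[24,36,-15] → ·
    (0,6)@(1, 13): e=[10,0,35] → #  [on edge]
    (2,6)@(5, 13): e=[14,36,-5] → ·
    (0,7)@(1, 15): e=[0,0,45] → #  [on edge]
    (0,8)@(1, 17): e=[-10,0,55] → ·  [on edge]
    (0,9)@(1, 19): e=[-20,0,65] → ·  [on edge]
    (0,10)@(1, 21): e=[-30,0,75] → ·  [on edge]
  covered (9 px):
    · · · · ·
    · · · · ·
    · · · · ·
    # · · · ·
    # · · · ·
    # # · · ·
    # # · · ·
    # # # · ·
    · · · · ·
    · · · · ·
    · · · · ·
T2:
  2·area = 72
  edge (6, 18)→(2, 22): d=(-4,4) right/bottom  bias=-1
  edge (2, 22)→(4, 2): d=(2,-20) top-left  bias=+0
  edge (4, 2)→(6, 18): d=(2,16) right/bottom  bias=-1
    (2,5)@(5, 11): e=[32,38,2] → #
    (3,5)@(7, 11): e=[24,78,-30] → ·
    (1,6)@(3, 13): e=[32,2,38] → #
    (3,6)@(7, 13): e=[16,82,-26] → ·
    (1,7)@(3, 15): e=[24,6,42] → #
    (3,7)@(7, 15): e=[8,86,-22] → ·
    (4,7)@(9, 15): e=[0,126,-54] → ·  [on edge]
    (1,8)@(3, 17): e=[16,10,46] → #
    (3,8)@(7, 17): e=[0,90,-18] → ·  [on edge]
    (1,9)@(3, 19): e=[8,14,50] → #
    (2,9)@(5, 19): e=[0,54,18] → ·  [on edge]
    (1,10)@(3, 21): e=[0,18,54] → ·  [on edge]
  covered (8 px):
    · · · · ·
    · · · · ·
    · · · · ·
    · · · · ·
    · · · · ·
    · · # · ·
    · # # · ·
    · # # · ·
    · # # · ·
    · # · · ·
    · · · · ·
T3:
  2·area = 56  (B↔C swapped to make it positive)
  edge (4, 14)→(5, 2): d=(1,-12) top-left  bias=+0
  edge (5, 2)→(8, 22): d=(3,20) right/bottom  bias=-1
  edge (8, 22)→(4, 14): d=(-4,-8) top-left  bias=+0
    (2,1)@(5, 3): e=[1,3,52] → #
    (3,1)@(7, 3): e=[25,-37,68] → ·
    (2,2)@(5, 5): e=[3,9,44] → #
    (3,2)@(7, 5): e=[27,-31,60] → ·
    (2,3)@(5, 7): e=[5,15,36] → #
    (3,3)@(7, 7): e=[29,-25,52] → ·
    (2,4)@(5, 9): e=[7,21,28] → #
    (3,4)@(7, 9): e=[31,-19,44] → ·
    (2,5)@(5, 11): e=[9,27,20] → #
    (3,5)@(7, 11): e=[33,-13,36] → ·
    (2,6)@(5, 13): e=[11,33,12] → #
    (3,6)@(7, 13): e=[35,-7,28] → ·
  covered (9 px):
    · · · · ·
    · · # · ·
    · · # · ·
    · · # · ·
    · · # · ·
    · · # · ·
    · · # · ·
    · · # · ·
    · · · # ·
    · · · # ·
    · · · · ·

Z-buffer (winner per pixel, '.' = empty):
  . . . . .
  . . 3 . .
  . . 3 . .
  1 . 3 . .
  1 . 3 . .
  1 1 3 . .
  1 1 3 . .
  1 1 3 . .
  . 2 2 3 .
  . 2 . 3 .
  . . . . .

Final: 3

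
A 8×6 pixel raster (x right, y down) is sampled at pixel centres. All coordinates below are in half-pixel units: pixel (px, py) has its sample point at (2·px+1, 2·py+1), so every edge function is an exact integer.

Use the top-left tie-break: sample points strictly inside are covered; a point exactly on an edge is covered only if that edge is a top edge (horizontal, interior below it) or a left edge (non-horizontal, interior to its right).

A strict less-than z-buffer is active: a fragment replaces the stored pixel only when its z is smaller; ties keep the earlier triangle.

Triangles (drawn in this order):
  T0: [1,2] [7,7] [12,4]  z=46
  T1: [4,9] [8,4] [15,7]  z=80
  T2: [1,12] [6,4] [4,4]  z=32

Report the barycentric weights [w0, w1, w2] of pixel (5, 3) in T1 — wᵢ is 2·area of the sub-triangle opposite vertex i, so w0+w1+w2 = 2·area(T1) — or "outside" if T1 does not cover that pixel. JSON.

T0:
  2·area = 43  (B↔C swapped to make it positive)
  edge (1, 2)→(12, 4): d=(11,2) right/bottom  bias=-1
  edge (12, 4)→(7, 7): d=(-5,3) right/bottom  bias=-1
  edge (7, 7)→(1, 2): d=(-6,-5) top-left  bias=+0
    (1,1)@(3, 3): e=[7,32,4] → █
    (2,1)@(5, 3): e=[3,26,14] → █
    (3,1)@(7, 3): e=[-1,20,24] → ·
    (1,2)@(3, 5): e=[29,22,-8] → ·
    (2,2)@(5, 5): e=[25,16,2] → █
    (3,2)@(7, 5): e=[21,10,12] → █
    (4,2)@(9, 5): e=[17,4,22] → █
    (5,2)@(11, 5): e=[13,-2,32] → ·
    (2,3)@(5, 7): e=[47,6,-10] → ·
    (3,3)@(7, 7): e=[43,0,0] → ·  [on edge]
    (4,3)@(9, 7): e=[39,-6,10] → ·
  covered (5 px):
    · · · · · · · ·
    · █ █ · · · · ·
    · · █ █ █ · · ·
    · · · · · · · ·
    · · · · · · · ·
    · · · · · · · ·
T1:
  2·area = 47
  edge (4, 9)→(8, 4): d=(4,-5) top-left  bias=+0
  edge (8, 4)→(15, 7): d=(7,3) right/bottom  bias=-1
  edge (15, 7)→(4, 9): d=(-11,2) right/bottom  bias=-1
    (0,0)@(1, 1): e=[-47,0,94] → ·  [on edge]
    (4,2)@(9, 5): e=[9,4,34] → █
    (5,2)@(11, 5): e=[19,-2,30] → ·
    (3,3)@(7, 7): e=[7,24,16] → █
    (5,3)@(11, 7): e=[27,12,8] → █
    (6,3)@(13, 7): e=[37,6,4] → █
    (7,3)@(15, 7): e=[47,0,0] → ·  [on edge]
    (3,4)@(7, 9): e=[15,38,-6] → ·
    (4,4)@(9, 9): e=[25,32,-10] → ·
    (5,4)@(11, 9): e=[35,26,-14] → ·
    (6,4)@(13, 9): e=[45,20,-18] → ·
  covered (5 px):
    · · · · · · · ·
    · · · · · · · ·
    · · · · █ · · ·
    · · · █ █ █ █ ·
    · · · · · · · ·
    · · · · · · · ·
T2:
  2·area = 16  (B↔C swapped to make it positive)
  edge (1, 12)→(4, 4): d=(3,-8) top-left  bias=+0
  edge (4, 4)→(6, 4): d=(2,0) top-left  bias=+0
  edge (6, 4)→(1, 12): d=(-5,8) right/bottom  bias=-1
    (2,2)@(5, 5): e=[11,2,3] → █
    (3,2)@(7, 5): e=[27,2,-13] → ·
    (1,3)@(3, 7): e=[1,6,9] → █
    (2,3)@(5, 7): e=[17,6,-7] → ·
    (1,4)@(3, 9): e=[7,10,-1] → ·
  covered (2 px):
    · · · · · · · ·
    · · · · · · · ·
    · · █ · · · · ·
    · █ · · · · · ·
    · · · · · · · ·
    · · · · · · · ·

Answer: [12,8,27]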